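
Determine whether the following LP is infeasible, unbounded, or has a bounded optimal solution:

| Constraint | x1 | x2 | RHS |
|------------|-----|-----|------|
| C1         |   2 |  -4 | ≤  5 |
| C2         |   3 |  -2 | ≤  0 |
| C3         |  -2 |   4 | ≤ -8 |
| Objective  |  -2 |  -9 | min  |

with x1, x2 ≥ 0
C1 requires 2x1 - 4x2 ≤ 5, while C3 (-2x1 + 4x2 ≤ -8) is equivalent to 2x1 - 4x2 ≥ 8. Together they would need 8 ≤ 2x1 - 4x2 ≤ 5, which is impossible since 8 > 5. No point satisfies all constraints.

Infeasible — the constraint set is empty.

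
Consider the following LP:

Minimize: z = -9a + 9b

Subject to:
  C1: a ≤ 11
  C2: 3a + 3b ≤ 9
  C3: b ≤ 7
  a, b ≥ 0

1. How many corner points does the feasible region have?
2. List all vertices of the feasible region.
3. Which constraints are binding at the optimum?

1. 3
2. (0, 0), (3, 0), (0, 3)
3. C2, b ≥ 0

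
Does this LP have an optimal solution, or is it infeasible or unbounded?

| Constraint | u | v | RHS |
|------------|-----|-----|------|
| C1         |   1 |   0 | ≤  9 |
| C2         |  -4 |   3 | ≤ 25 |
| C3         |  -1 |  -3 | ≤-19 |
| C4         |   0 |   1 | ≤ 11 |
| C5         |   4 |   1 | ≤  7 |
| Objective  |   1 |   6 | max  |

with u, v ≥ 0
The point (0, 7) satisfies every constraint, so the LP is feasible; the constraints give u ≤ 9 and v ≤ 11, which with u, v ≥ 0 keep the feasible region inside a bounded box. A feasible, bounded LP attains a finite optimum at a vertex.

Bounded optimum: z* = 42 at (0, 7).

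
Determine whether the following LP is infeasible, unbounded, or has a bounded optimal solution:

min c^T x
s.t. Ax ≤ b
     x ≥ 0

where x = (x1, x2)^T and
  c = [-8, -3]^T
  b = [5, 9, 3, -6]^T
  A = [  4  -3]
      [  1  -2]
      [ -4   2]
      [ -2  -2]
Feasible point: (1, 2) satisfies every constraint, so the LP is feasible.
Direction d = (3, 4): for each constraint row a, a·d ≤ 0 —
  (4)(3) + (-3)(4) = 0 ≤ 0
  (1)(3) + (-2)(4) = -5 ≤ 0
  (-4)(3) + (2)(4) = -4 ≤ 0
  (-2)(3) + (-2)(4) = -14 ≤ 0
and d ≥ 0, so (1, 2) + t·d stays feasible for every t ≥ 0. Along this ray z = -8x1 - 3x2 changes by -36 per unit t, so z → −∞.

Unbounded: there is a feasible ray along which z → −∞.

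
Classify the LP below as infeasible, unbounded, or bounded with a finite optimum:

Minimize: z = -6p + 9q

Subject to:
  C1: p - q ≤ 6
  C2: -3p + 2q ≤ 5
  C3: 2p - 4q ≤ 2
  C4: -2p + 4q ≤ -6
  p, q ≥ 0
C3 requires 2p - 4q ≤ 2, while C4 (-2p + 4q ≤ -6) is equivalent to 2p - 4q ≥ 6. Together they would need 6 ≤ 2p - 4q ≤ 2, which is impossible since 6 > 2. No point satisfies all constraints.

The feasible region is empty; the LP is infeasible.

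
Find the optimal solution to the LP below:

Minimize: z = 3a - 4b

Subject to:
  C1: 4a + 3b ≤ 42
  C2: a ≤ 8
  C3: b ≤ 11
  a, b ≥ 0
Each vertex is the intersection of two constraint boundaries that also satisfies all remaining constraints:
  a = 0 and b = 0 → (0, 0)
  a = 8 and b = 0 → (8, 0)
  4a + 3b = 42 and a = 8 → (8, 3.333)
  4a + 3b = 42 and b = 11 → (2.25, 11)
  b = 11 and a = 0 → (0, 11)

Evaluating z = 3a - 4b at each vertex:
  (0, 0): z = 0
  (8, 0): z = 24
  (8, 3.333): z = 10.67
  (2.25, 11): z = -37.25
  (0, 11): z = -44

The minimum is at (0, 11) with z = -44.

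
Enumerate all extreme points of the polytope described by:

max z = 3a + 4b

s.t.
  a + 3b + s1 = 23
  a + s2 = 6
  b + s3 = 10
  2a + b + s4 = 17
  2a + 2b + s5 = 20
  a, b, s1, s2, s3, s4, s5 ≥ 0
Each vertex is the intersection of two constraint boundaries that also satisfies all remaining constraints:
  a = 0 and b = 0 → (0, 0)
  a = 6 and b = 0 → (6, 0)
  a = 6 and 2a + 2b = 20 → (6, 4)
  a + 3b = 23 and 2a + 2b = 20 → (3.5, 6.5)
  a + 3b = 23 and a = 0 → (0, 7.667)

Vertices: (0, 0), (6, 0), (6, 4), (3.5, 6.5), (0, 7.667)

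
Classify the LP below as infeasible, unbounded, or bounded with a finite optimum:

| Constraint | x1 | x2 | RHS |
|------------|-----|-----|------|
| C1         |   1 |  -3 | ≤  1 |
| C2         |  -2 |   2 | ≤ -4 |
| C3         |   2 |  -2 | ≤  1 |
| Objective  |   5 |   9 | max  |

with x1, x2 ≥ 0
C3 requires 2x1 - 2x2 ≤ 1, while C2 (-2x1 + 2x2 ≤ -4) is equivalent to 2x1 - 2x2 ≥ 4. Together they would need 4 ≤ 2x1 - 2x2 ≤ 1, which is impossible since 4 > 1. No point satisfies all constraints.

The feasible region is empty; the LP is infeasible.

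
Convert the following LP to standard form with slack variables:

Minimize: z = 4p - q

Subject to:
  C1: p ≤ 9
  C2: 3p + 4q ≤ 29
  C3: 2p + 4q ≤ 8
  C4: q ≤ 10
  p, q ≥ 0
min z = 4p - q

s.t.
  p + s1 = 9
  3p + 4q + s2 = 29
  2p + 4q + s3 = 8
  q + s4 = 10
  p, q, s1, s2, s3, s4 ≥ 0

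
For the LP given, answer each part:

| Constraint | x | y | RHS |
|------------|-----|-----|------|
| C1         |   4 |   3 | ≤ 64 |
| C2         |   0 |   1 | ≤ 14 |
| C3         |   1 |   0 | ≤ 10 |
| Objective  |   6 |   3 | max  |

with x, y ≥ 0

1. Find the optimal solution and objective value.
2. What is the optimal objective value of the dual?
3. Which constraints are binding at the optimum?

1. x = 10, y = 8, z = 84
2. 84 (by strong duality, equal to the primal optimum)
3. C1, C3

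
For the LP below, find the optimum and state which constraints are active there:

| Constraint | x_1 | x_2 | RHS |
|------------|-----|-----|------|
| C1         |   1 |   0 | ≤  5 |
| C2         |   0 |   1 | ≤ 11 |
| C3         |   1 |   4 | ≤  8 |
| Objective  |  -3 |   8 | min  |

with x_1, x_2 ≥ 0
Optimal: x_1 = 5, x_2 = 0
Binding: C1, x_2 ≥ 0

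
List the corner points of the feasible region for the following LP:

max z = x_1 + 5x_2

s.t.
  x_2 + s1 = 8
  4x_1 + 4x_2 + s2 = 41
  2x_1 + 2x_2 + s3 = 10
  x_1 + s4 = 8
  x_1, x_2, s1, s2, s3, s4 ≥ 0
Each vertex is the intersection of two constraint boundaries that also satisfies all remaining constraints:
  x_1 = 0 and x_2 = 0 → (0, 0)
  2x_1 + 2x_2 = 10 and x_2 = 0 → (5, 0)
  2x_1 + 2x_2 = 10 and x_1 = 0 → (0, 5)

Vertices: (0, 0), (5, 0), (0, 5)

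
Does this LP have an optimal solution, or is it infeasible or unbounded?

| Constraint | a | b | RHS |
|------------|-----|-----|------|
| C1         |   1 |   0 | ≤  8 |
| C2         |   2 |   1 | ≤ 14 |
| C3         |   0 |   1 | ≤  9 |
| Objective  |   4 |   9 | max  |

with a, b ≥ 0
The point (2.5, 9) satisfies every constraint, so the LP is feasible; the constraints give a ≤ 8 and b ≤ 9, which with a, b ≥ 0 keep the feasible region inside a bounded box. A feasible, bounded LP attains a finite optimum at a vertex.

Evaluating z = 4a + 9b at each vertex:
  (0, 0): z = 0
  (7, 0): z = 28
  (2.5, 9): z = 91
  (0, 9): z = 81

Bounded optimum: z* = 91 at (2.5, 9).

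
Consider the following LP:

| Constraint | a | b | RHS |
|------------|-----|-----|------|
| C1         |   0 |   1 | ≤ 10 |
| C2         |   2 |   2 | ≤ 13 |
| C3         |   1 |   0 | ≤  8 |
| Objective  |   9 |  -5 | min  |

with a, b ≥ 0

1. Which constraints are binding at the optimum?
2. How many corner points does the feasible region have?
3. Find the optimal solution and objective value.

1. C2, a ≥ 0
2. 3
3. a = 0, b = 6.5, z = -32.5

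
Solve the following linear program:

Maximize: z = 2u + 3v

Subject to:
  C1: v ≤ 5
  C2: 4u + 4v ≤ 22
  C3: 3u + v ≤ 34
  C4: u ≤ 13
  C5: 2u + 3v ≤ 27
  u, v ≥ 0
Each vertex is the intersection of two constraint boundaries that also satisfies all remaining constraints:
  u = 0 and v = 0 → (0, 0)
  4u + 4v = 22 and v = 0 → (5.5, 0)
  v = 5 and 4u + 4v = 22 → (0.5, 5)
  v = 5 and u = 0 → (0, 5)

Evaluating z = 2u + 3v at each vertex:
  (0, 0): z = 0
  (5.5, 0): z = 11
  (0.5, 5): z = 16
  (0, 5): z = 15

The maximum is at (0.5, 5) with z = 16.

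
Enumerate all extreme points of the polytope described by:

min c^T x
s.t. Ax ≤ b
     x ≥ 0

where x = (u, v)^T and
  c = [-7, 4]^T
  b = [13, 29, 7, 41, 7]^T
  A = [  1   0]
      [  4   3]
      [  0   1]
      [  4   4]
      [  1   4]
Each vertex is the intersection of two constraint boundaries that also satisfies all remaining constraints:
  u = 0 and v = 0 → (0, 0)
  u + 4v = 7 and v = 0 → (7, 0)
  u + 4v = 7 and u = 0 → (0, 1.75)

Vertices: (0, 0), (7, 0), (0, 1.75)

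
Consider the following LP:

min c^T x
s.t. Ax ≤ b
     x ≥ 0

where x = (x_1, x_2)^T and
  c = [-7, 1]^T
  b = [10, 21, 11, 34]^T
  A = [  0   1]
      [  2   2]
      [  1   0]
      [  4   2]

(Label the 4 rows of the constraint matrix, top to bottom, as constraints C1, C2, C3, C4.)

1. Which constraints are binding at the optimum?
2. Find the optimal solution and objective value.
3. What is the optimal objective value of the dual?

1. C4, x_2 ≥ 0
2. x_1 = 8.5, x_2 = 0, z = -59.5
3. -59.5 (by strong duality, equal to the primal optimum)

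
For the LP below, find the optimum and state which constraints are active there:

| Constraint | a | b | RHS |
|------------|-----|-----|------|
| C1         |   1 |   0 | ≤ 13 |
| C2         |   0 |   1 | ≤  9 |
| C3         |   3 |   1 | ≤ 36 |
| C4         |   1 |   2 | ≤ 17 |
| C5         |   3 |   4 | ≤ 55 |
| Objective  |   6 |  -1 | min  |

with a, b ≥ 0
Optimal: a = 0, b = 8.5
Slack at optimum:
  C1: slack = 13
  C2: slack = 0.5
  C3: slack = 27.5
  C4: slack = 0 (binding)
  C5: slack = 21
  a ≥ 0: a = 0 (binding)
  b ≥ 0: b = 8.5
Binding constraints: C4, a ≥ 0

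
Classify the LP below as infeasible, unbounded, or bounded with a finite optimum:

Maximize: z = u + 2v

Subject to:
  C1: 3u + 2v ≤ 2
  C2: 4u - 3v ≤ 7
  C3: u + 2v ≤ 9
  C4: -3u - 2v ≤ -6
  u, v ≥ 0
C1 requires 3u + 2v ≤ 2, while C4 (-3u - 2v ≤ -6) is equivalent to 3u + 2v ≥ 6. Together they would need 6 ≤ 3u + 2v ≤ 2, which is impossible since 6 > 2. No point satisfies all constraints.

The feasible region is empty; the LP is infeasible.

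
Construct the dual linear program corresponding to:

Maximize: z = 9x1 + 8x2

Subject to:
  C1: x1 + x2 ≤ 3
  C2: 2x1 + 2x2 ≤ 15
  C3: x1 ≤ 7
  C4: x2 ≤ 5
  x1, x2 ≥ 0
Minimize: z = 3y1 + 15y2 + 7y3 + 5y4

Subject to:
  C1: -y1 - 2y2 - y3 ≤ -9
  C2: -y1 - 2y2 - y4 ≤ -8
  y1, y2, y3, y4 ≥ 0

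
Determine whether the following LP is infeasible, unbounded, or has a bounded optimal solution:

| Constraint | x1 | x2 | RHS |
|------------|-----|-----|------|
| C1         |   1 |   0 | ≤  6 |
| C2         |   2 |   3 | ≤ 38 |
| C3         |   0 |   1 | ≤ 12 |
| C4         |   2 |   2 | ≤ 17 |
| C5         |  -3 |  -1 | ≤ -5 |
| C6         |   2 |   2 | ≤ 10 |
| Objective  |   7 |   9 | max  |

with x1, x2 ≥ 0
The point (0, 5) satisfies every constraint, so the LP is feasible; the constraints give x1 ≤ 6 and x2 ≤ 12, which with x1, x2 ≥ 0 keep the feasible region inside a bounded box. A feasible, bounded LP attains a finite optimum at a vertex.

Evaluating z = 7x1 + 9x2 at each vertex:
  (1.667, 0): z = 11.67
  (5, 0): z = 35
  (0, 5): z = 45

The LP has an optimal solution: (0, 5) with z = 45.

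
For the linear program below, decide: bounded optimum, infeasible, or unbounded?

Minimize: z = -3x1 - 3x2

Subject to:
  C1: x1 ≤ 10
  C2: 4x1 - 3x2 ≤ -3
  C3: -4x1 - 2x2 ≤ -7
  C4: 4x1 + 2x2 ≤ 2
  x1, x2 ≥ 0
C4 requires 4x1 + 2x2 ≤ 2, while C3 (-4x1 - 2x2 ≤ -7) is equivalent to 4x1 + 2x2 ≥ 7. Together they would need 7 ≤ 4x1 + 2x2 ≤ 2, which is impossible since 7 > 2. No point satisfies all constraints.

Infeasible: no point satisfies all constraints simultaneously.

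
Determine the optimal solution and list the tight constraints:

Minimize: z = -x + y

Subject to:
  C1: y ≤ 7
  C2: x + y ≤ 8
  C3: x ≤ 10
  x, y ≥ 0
Optimal: x = 8, y = 0
Binding: C2, y ≥ 0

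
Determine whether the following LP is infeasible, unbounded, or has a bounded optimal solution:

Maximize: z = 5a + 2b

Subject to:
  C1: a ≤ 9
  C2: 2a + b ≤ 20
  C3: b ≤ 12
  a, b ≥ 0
The point (9, 2) satisfies every constraint, so the LP is feasible; the constraints give a ≤ 9 and b ≤ 12, which with a, b ≥ 0 keep the feasible region inside a bounded box. A feasible, bounded LP attains a finite optimum at a vertex.

Feasible with finite optimum z* = 49 at (9, 2).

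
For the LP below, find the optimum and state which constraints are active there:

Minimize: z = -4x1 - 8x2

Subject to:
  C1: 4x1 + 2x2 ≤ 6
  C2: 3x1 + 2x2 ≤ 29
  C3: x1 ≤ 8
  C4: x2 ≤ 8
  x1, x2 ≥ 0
Optimal: x1 = 0, x2 = 3
Slack at optimum:
  C1: slack = 0 (binding)
  C2: slack = 23
  C3: slack = 8
  C4: slack = 5
  x1 ≥ 0: x1 = 0 (binding)
  x2 ≥ 0: x2 = 3
Binding constraints: C1, x1 ≥ 0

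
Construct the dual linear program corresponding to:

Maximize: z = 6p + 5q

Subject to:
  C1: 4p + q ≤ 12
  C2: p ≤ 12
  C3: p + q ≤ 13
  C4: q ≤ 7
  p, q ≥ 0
Minimize: z = 12y1 + 12y2 + 13y3 + 7y4

Subject to:
  C1: -4y1 - y2 - y3 ≤ -6
  C2: -y1 - y3 - y4 ≤ -5
  y1, y2, y3, y4 ≥ 0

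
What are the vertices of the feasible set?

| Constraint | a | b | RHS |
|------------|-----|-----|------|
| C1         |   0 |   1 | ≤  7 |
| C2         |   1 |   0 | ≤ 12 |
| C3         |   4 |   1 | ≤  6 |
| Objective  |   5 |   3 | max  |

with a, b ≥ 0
Each vertex is the intersection of two constraint boundaries that also satisfies all remaining constraints:
  a = 0 and b = 0 → (0, 0)
  4a + b = 6 and b = 0 → (1.5, 0)
  4a + b = 6 and a = 0 → (0, 6)

Vertices: (0, 0), (1.5, 0), (0, 6)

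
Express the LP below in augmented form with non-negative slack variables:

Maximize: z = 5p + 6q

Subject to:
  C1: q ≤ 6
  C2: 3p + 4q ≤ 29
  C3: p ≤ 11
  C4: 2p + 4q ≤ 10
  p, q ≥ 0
max z = 5p + 6q

s.t.
  q + s1 = 6
  3p + 4q + s2 = 29
  p + s3 = 11
  2p + 4q + s4 = 10
  p, q, s1, s2, s3, s4 ≥ 0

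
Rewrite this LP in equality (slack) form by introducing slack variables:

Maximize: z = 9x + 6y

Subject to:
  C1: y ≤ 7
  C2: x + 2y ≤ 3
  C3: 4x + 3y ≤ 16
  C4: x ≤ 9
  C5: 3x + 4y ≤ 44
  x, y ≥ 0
max z = 9x + 6y

s.t.
  y + s1 = 7
  x + 2y + s2 = 3
  4x + 3y + s3 = 16
  x + s4 = 9
  3x + 4y + s5 = 44
  x, y, s1, s2, s3, s4, s5 ≥ 0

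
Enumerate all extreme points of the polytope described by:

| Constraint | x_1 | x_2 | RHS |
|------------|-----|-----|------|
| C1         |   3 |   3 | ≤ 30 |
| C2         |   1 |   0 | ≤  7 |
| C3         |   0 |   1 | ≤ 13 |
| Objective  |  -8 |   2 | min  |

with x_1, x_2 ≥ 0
Each vertex is the intersection of two constraint boundaries that also satisfies all remaining constraints:
  x_1 = 0 and x_2 = 0 → (0, 0)
  x_1 = 7 and x_2 = 0 → (7, 0)
  3x_1 + 3x_2 = 30 and x_1 = 7 → (7, 3)
  3x_1 + 3x_2 = 30 and x_1 = 0 → (0, 10)

Vertices: (0, 0), (7, 0), (7, 3), (0, 10)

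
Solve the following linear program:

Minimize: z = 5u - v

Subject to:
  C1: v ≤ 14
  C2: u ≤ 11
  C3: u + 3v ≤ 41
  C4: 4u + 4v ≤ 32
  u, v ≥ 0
u = 0, v = 8, z = -8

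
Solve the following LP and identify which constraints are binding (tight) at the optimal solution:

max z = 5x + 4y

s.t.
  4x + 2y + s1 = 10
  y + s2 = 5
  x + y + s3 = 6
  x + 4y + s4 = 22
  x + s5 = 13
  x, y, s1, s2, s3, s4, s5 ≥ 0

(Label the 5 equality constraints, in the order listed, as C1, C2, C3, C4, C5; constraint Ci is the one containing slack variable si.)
Optimal: x = 0, y = 5
Slack at optimum:
  C1: slack = 0 (binding)
  C2: slack = 0 (binding)
  C3: slack = 1
  C4: slack = 2
  C5: slack = 13
  x ≥ 0: x = 0 (binding)
  y ≥ 0: y = 5
Binding constraints: C1, C2, x ≥ 0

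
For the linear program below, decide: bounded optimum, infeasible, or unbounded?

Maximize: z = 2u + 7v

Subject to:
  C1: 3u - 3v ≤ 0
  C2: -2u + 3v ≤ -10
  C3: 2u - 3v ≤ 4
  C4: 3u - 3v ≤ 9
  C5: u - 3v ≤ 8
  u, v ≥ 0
C3 requires 2u - 3v ≤ 4, while C2 (-2u + 3v ≤ -10) is equivalent to 2u - 3v ≥ 10. Together they would need 10 ≤ 2u - 3v ≤ 4, which is impossible since 10 > 4. No point satisfies all constraints.

The feasible region is empty; the LP is infeasible.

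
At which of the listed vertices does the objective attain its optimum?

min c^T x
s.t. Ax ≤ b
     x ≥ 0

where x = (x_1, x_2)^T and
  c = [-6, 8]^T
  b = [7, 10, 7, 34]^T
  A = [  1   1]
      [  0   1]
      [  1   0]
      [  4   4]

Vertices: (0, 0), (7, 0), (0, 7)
(7, 0) with z = -42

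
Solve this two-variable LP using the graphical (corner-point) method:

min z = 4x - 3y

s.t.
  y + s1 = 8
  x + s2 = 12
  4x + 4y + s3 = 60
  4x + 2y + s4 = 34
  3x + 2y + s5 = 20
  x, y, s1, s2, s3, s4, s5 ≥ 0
x = 0, y = 8, z = -24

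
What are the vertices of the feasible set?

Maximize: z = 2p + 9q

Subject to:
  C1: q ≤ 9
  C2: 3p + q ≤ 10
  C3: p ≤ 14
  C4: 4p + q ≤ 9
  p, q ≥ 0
Each vertex is the intersection of two constraint boundaries that also satisfies all remaining constraints:
  p = 0 and q = 0 → (0, 0)
  4p + q = 9 and q = 0 → (2.25, 0)
  q = 9 and 4p + q = 9 → (0, 9)

Vertices: (0, 0), (2.25, 0), (0, 9)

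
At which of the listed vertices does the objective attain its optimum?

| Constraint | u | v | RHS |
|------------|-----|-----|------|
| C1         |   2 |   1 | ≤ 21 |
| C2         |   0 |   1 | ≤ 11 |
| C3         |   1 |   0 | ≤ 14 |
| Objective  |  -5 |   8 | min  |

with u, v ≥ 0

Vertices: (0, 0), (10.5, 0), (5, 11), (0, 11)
Evaluating z = -5u + 8v at each vertex:
  (0, 0): z = 0
  (10.5, 0): z = -52.5
  (5, 11): z = 63
  (0, 11): z = 88

The smallest value is z = -52.5, attained at (10.5, 0).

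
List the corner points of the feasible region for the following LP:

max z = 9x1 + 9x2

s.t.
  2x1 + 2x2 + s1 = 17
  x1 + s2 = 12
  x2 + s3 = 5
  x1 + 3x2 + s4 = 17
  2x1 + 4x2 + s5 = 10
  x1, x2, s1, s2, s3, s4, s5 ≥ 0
Each vertex is the intersection of two constraint boundaries that also satisfies all remaining constraints:
  x1 = 0 and x2 = 0 → (0, 0)
  2x1 + 4x2 = 10 and x2 = 0 → (5, 0)
  2x1 + 4x2 = 10 and x1 = 0 → (0, 2.5)

Vertices: (0, 0), (5, 0), (0, 2.5)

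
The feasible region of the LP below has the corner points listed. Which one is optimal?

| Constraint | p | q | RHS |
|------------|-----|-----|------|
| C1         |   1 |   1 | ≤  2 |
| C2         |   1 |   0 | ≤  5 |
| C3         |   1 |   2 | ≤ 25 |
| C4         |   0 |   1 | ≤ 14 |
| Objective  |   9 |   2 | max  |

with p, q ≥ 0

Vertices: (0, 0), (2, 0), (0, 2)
Evaluating z = 9p + 2q at each vertex:
  (0, 0): z = 0
  (2, 0): z = 18
  (0, 2): z = 4

The largest value is z = 18, attained at (2, 0).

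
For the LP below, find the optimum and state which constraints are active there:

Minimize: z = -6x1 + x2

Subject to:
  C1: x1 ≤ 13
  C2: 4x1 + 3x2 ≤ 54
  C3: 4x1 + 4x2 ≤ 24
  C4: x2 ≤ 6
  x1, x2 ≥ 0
Optimal: x1 = 6, x2 = 0
Slack at optimum:
  C1: slack = 7
  C2: slack = 30
  C3: slack = 0 (binding)
  C4: slack = 6
  x1 ≥ 0: x1 = 6
  x2 ≥ 0: x2 = 0 (binding)
Binding constraints: C3, x2 ≥ 0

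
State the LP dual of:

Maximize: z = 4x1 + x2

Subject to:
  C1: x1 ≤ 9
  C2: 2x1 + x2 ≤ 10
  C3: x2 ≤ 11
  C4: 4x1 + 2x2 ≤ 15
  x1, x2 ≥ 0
Minimize: z = 9y1 + 10y2 + 11y3 + 15y4

Subject to:
  C1: -y1 - 2y2 - 4y4 ≤ -4
  C2: -y2 - y3 - 2y4 ≤ -1
  y1, y2, y3, y4 ≥ 0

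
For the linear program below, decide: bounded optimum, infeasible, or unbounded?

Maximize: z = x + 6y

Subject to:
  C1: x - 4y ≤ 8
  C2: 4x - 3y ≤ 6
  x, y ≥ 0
Feasible point: (0, 0) satisfies every constraint, so the LP is feasible.
Direction d = (0, 1): for each constraint row a, a·d ≤ 0 —
  (1)(0) + (-4)(1) = -4 ≤ 0
  (4)(0) + (-3)(1) = -3 ≤ 0
and d ≥ 0, so (0, 0) + t·d stays feasible for every t ≥ 0. Along this ray z = x + 6y changes by 6 per unit t, so z → +∞.

Unbounded: there is a feasible ray along which z → +∞.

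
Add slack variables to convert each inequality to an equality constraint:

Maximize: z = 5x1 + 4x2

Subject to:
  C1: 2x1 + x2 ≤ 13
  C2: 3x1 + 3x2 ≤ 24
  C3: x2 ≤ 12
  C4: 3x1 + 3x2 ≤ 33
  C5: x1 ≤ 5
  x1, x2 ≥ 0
max z = 5x1 + 4x2

s.t.
  2x1 + x2 + s1 = 13
  3x1 + 3x2 + s2 = 24
  x2 + s3 = 12
  3x1 + 3x2 + s4 = 33
  x1 + s5 = 5
  x1, x2, s1, s2, s3, s4, s5 ≥ 0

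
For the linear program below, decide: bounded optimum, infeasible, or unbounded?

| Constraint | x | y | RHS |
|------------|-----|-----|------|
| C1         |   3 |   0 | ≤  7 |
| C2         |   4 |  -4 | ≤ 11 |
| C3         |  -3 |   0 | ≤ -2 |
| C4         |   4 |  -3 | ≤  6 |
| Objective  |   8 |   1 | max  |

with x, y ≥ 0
Feasible point: (1, 0) satisfies every constraint, so the LP is feasible.
Direction d = (0, 1): for each constraint row a, a·d ≤ 0 —
  (3)(0) + (0)(1) = 0 ≤ 0
  (4)(0) + (-4)(1) = -4 ≤ 0
  (-3)(0) + (0)(1) = 0 ≤ 0
  (4)(0) + (-3)(1) = -3 ≤ 0
and d ≥ 0, so (1, 0) + t·d stays feasible for every t ≥ 0. Along this ray z = 8x + y changes by 1 per unit t, so z → +∞.

Unbounded — the objective can increase without bound over the feasible region.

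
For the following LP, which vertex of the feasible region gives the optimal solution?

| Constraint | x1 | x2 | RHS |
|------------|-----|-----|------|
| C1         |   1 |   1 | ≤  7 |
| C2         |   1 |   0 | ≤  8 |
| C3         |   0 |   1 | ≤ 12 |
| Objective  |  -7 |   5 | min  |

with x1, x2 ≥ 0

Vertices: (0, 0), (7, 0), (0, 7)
(7, 0) with z = -49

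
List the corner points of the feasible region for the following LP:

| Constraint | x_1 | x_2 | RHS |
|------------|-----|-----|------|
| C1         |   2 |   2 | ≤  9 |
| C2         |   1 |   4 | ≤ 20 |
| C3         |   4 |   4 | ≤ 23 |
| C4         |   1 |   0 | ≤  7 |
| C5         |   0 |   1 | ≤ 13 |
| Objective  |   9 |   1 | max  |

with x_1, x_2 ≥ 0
Each vertex is the intersection of two constraint boundaries that also satisfies all remaining constraints:
  x_1 = 0 and x_2 = 0 → (0, 0)
  2x_1 + 2x_2 = 9 and x_2 = 0 → (4.5, 0)
  2x_1 + 2x_2 = 9 and x_1 = 0 → (0, 4.5)

Vertices: (0, 0), (4.5, 0), (0, 4.5)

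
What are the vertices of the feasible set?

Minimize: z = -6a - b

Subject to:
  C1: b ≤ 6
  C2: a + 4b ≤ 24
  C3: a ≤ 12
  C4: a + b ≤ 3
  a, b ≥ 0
Each vertex is the intersection of two constraint boundaries that also satisfies all remaining constraints:
  a = 0 and b = 0 → (0, 0)
  a + b = 3 and b = 0 → (3, 0)
  a + b = 3 and a = 0 → (0, 3)

Vertices: (0, 0), (3, 0), (0, 3)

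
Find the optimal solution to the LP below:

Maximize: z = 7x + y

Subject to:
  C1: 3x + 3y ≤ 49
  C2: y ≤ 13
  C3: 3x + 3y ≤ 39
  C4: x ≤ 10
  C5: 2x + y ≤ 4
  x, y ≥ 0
Each vertex is the intersection of two constraint boundaries that also satisfies all remaining constraints:
  x = 0 and y = 0 → (0, 0)
  2x + y = 4 and y = 0 → (2, 0)
  2x + y = 4 and x = 0 → (0, 4)

Evaluating z = 7x + y at each vertex:
  (0, 0): z = 0
  (2, 0): z = 14
  (0, 4): z = 4

The maximum is at (2, 0) with z = 14.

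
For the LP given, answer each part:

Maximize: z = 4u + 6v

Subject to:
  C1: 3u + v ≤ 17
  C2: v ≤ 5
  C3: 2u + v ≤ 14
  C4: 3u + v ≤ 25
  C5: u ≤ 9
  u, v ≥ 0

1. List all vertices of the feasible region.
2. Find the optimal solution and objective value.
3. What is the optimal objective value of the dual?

1. (0, 0), (5.667, 0), (4, 5), (0, 5)
2. u = 4, v = 5, z = 46
3. 46 (by strong duality, equal to the primal optimum)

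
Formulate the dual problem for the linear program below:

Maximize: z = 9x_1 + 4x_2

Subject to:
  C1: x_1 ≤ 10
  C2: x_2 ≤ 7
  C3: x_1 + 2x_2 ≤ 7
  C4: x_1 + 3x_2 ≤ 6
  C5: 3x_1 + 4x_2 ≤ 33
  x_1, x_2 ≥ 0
Minimize: z = 10y1 + 7y2 + 7y3 + 6y4 + 33y5

Subject to:
  C1: -y1 - y3 - y4 - 3y5 ≤ -9
  C2: -y2 - 2y3 - 3y4 - 4y5 ≤ -4
  y1, y2, y3, y4, y5 ≥ 0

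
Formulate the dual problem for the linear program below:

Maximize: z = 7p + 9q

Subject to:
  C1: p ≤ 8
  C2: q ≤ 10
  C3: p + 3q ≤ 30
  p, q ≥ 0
Minimize: z = 8y1 + 10y2 + 30y3

Subject to:
  C1: -y1 - y3 ≤ -7
  C2: -y2 - 3y3 ≤ -9
  y1, y2, y3 ≥ 0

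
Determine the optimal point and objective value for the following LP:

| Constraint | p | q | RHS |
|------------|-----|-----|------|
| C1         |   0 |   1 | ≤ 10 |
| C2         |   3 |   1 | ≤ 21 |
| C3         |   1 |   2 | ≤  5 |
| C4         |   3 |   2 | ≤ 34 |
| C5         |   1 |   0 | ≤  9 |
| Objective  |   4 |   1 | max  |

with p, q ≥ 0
p = 5, q = 0, z = 20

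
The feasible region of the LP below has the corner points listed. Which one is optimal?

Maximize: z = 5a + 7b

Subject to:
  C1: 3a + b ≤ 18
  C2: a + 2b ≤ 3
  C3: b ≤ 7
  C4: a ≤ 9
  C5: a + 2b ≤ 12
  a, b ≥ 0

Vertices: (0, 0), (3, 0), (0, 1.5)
(3, 0) with z = 15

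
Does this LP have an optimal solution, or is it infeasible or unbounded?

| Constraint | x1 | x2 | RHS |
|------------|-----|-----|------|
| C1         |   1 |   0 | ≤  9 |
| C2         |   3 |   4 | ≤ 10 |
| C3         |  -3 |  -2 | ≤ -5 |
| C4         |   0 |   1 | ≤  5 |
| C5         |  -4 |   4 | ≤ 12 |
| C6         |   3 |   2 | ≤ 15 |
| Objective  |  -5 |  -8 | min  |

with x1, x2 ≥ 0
The point (0, 2.5) satisfies every constraint, so the LP is feasible; the constraints give x1 ≤ 9 and x2 ≤ 5, which with x1, x2 ≥ 0 keep the feasible region inside a bounded box. A feasible, bounded LP attains a finite optimum at a vertex.

Evaluating z = -5x1 - 8x2 at each vertex:
  (1.667, 0): z = -8.333
  (3.333, 0): z = -16.67
  (0, 2.5): z = -20

The LP has an optimal solution: (0, 2.5) with z = -20.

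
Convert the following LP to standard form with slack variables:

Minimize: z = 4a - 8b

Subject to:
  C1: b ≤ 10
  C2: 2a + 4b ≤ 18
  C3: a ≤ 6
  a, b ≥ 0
min z = 4a - 8b

s.t.
  b + s1 = 10
  2a + 4b + s2 = 18
  a + s3 = 6
  a, b, s1, s2, s3 ≥ 0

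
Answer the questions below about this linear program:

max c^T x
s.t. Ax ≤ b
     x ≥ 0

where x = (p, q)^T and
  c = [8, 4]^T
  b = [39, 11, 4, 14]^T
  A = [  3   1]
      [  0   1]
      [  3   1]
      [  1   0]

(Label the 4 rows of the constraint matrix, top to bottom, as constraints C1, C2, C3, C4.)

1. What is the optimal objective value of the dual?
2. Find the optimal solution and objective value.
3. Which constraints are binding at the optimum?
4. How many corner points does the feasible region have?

1. 16 (by strong duality, equal to the primal optimum)
2. p = 0, q = 4, z = 16
3. C3, p ≥ 0
4. 3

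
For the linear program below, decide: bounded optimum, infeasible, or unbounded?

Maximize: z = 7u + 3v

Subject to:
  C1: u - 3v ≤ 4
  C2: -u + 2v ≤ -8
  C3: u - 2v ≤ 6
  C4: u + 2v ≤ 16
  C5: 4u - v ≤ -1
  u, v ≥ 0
C3 requires u - 2v ≤ 6, while C2 (-u + 2v ≤ -8) is equivalent to u - 2v ≥ 8. Together they would need 8 ≤ u - 2v ≤ 6, which is impossible since 8 > 6. No point satisfies all constraints.

Infeasible — the constraint set is empty.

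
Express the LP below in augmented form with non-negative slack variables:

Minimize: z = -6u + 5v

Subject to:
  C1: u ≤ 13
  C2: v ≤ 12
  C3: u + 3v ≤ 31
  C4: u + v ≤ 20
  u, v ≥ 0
min z = -6u + 5v

s.t.
  u + s1 = 13
  v + s2 = 12
  u + 3v + s3 = 31
  u + v + s4 = 20
  u, v, s1, s2, s3, s4 ≥ 0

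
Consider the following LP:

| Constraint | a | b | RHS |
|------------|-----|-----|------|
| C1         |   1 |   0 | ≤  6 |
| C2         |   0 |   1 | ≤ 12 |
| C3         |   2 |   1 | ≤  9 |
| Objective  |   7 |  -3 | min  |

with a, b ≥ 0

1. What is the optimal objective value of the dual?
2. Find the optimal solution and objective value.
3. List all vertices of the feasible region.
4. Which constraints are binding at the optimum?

1. -27 (by strong duality, equal to the primal optimum)
2. a = 0, b = 9, z = -27
3. (0, 0), (4.5, 0), (0, 9)
4. C3, a ≥ 0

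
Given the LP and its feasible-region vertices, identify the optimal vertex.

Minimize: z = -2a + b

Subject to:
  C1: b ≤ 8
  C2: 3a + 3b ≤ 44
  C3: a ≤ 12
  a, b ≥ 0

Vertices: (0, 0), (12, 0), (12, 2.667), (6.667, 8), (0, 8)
Evaluating z = -2a + b at each vertex:
  (0, 0): z = 0
  (12, 0): z = -24
  (12, 2.667): z = -21.33
  (6.667, 8): z = -5.333
  (0, 8): z = 8

The smallest value is z = -24, attained at (12, 0).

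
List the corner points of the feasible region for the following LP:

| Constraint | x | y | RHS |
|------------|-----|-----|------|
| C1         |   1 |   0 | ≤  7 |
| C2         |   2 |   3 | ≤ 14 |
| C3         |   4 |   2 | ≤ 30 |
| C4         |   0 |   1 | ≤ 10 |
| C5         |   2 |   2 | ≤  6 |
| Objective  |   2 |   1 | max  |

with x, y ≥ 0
Each vertex is the intersection of two constraint boundaries that also satisfies all remaining constraints:
  x = 0 and y = 0 → (0, 0)
  2x + 2y = 6 and y = 0 → (3, 0)
  2x + 2y = 6 and x = 0 → (0, 3)

Vertices: (0, 0), (3, 0), (0, 3)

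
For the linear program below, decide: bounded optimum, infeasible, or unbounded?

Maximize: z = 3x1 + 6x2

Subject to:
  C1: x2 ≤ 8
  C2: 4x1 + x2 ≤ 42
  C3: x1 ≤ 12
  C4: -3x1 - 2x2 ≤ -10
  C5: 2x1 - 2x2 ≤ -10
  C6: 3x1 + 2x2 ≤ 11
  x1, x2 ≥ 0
The point (0, 5.5) satisfies every constraint, so the LP is feasible; the constraints give x1 ≤ 12 and x2 ≤ 8, which with x1, x2 ≥ 0 keep the feasible region inside a bounded box. A feasible, bounded LP attains a finite optimum at a vertex.

Feasible with finite optimum z* = 33 at (0, 5.5).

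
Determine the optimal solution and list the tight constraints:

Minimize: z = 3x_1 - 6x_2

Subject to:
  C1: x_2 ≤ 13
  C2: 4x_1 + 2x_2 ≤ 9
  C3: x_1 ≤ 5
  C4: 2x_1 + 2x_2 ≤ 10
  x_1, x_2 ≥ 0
Optimal: x_1 = 0, x_2 = 4.5
Slack at optimum:
  C1: slack = 8.5
  C2: slack = 0 (binding)
  C3: slack = 5
  C4: slack = 1
  x_1 ≥ 0: x_1 = 0 (binding)
  x_2 ≥ 0: x_2 = 4.5
Binding constraints: C2, x_1 ≥ 0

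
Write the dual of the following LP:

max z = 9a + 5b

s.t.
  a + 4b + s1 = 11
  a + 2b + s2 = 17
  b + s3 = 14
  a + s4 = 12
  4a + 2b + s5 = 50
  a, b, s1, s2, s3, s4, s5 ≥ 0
Minimize: z = 11y1 + 17y2 + 14y3 + 12y4 + 50y5

Subject to:
  C1: -y1 - y2 - y4 - 4y5 ≤ -9
  C2: -4y1 - 2y2 - y3 - 2y5 ≤ -5
  y1, y2, y3, y4, y5 ≥ 0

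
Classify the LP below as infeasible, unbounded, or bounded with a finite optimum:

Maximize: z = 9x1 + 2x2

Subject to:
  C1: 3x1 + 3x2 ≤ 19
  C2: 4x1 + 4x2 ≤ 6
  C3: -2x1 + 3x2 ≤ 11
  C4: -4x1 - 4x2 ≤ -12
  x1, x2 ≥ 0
C2 requires 4x1 + 4x2 ≤ 6, while C4 (-4x1 - 4x2 ≤ -12) is equivalent to 4x1 + 4x2 ≥ 12. Together they would need 12 ≤ 4x1 + 4x2 ≤ 6, which is impossible since 12 > 6. No point satisfies all constraints.

Infeasible — the constraint set is empty.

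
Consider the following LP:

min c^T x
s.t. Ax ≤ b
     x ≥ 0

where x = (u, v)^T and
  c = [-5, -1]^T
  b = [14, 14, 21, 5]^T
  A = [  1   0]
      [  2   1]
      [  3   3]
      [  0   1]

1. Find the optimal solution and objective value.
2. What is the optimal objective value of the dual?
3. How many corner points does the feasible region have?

1. u = 7, v = 0, z = -35
2. -35 (by strong duality, equal to the primal optimum)
3. 4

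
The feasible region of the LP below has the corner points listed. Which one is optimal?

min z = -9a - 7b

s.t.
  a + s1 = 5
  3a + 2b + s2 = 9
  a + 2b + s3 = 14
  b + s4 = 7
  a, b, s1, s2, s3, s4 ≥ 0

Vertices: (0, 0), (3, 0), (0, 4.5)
Evaluating z = -9a - 7b at each vertex:
  (0, 0): z = 0
  (3, 0): z = -27
  (0, 4.5): z = -31.5

The smallest value is z = -31.5, attained at (0, 4.5).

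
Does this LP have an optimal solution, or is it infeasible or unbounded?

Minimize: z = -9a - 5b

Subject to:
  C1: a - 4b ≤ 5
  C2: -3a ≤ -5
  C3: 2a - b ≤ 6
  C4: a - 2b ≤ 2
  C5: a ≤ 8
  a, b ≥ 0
Feasible point: (2, 0) satisfies every constraint, so the LP is feasible.
Direction d = (0, 1): for each constraint row a, a·d ≤ 0 —
  (1)(0) + (-4)(1) = -4 ≤ 0
  (-3)(0) + (0)(1) = 0 ≤ 0
  (2)(0) + (-1)(1) = -1 ≤ 0
  (1)(0) + (-2)(1) = -2 ≤ 0
  (1)(0) + (0)(1) = 0 ≤ 0
and d ≥ 0, so (2, 0) + t·d stays feasible for every t ≥ 0. Along this ray z = -9a - 5b changes by -5 per unit t, so z → −∞.

Unbounded: there is a feasible ray along which z → −∞.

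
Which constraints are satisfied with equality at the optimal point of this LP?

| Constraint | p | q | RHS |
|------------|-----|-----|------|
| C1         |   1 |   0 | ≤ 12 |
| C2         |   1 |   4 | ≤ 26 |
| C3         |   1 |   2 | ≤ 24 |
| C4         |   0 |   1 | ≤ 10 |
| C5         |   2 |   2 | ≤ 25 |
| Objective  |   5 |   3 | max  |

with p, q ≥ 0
Optimal: p = 12, q = 0.5
Slack at optimum:
  C1: slack = 0 (binding)
  C2: slack = 12
  C3: slack = 11
  C4: slack = 9.5
  C5: slack = 0 (binding)
  p ≥ 0: p = 12
  q ≥ 0: q = 0.5
Binding constraints: C1, C5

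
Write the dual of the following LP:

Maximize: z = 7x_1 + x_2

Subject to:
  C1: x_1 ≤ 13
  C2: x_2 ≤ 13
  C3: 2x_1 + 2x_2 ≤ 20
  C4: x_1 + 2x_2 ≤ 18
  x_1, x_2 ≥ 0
Minimize: z = 13y1 + 13y2 + 20y3 + 18y4

Subject to:
  C1: -y1 - 2y3 - y4 ≤ -7
  C2: -y2 - 2y3 - 2y4 ≤ -1
  y1, y2, y3, y4 ≥ 0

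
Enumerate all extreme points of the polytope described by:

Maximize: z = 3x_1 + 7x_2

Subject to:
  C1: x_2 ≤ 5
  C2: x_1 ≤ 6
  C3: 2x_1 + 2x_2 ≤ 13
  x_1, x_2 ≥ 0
Each vertex is the intersection of two constraint boundaries that also satisfies all remaining constraints:
  x_1 = 0 and x_2 = 0 → (0, 0)
  x_1 = 6 and x_2 = 0 → (6, 0)
  x_1 = 6 and 2x_1 + 2x_2 = 13 → (6, 0.5)
  x_2 = 5 and 2x_1 + 2x_2 = 13 → (1.5, 5)
  x_2 = 5 and x_1 = 0 → (0, 5)

Vertices: (0, 0), (6, 0), (6, 0.5), (1.5, 5), (0, 5)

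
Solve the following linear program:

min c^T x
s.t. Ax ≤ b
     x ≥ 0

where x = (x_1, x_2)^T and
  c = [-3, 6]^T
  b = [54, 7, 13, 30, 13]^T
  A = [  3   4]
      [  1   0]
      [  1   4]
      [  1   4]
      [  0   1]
Each vertex is the intersection of two constraint boundaries that also satisfies all remaining constraints:
  x_1 = 0 and x_2 = 0 → (0, 0)
  x_1 = 7 and x_2 = 0 → (7, 0)
  x_1 = 7 and x_1 + 4x_2 = 13 → (7, 1.5)
  x_1 + 4x_2 = 13 and x_1 = 0 → (0, 3.25)

Evaluating z = -3x_1 + 6x_2 at each vertex:
  (0, 0): z = 0
  (7, 0): z = -21
  (7, 1.5): z = -12
  (0, 3.25): z = 19.5

The minimum is at (7, 0) with z = -21.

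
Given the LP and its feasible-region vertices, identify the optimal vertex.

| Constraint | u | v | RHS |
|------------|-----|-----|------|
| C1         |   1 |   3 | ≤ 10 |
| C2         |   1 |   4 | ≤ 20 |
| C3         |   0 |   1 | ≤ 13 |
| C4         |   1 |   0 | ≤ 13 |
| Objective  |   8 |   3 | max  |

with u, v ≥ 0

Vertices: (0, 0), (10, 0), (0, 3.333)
Evaluating z = 8u + 3v at each vertex:
  (0, 0): z = 0
  (10, 0): z = 80
  (0, 3.333): z = 10

The largest value is z = 80, attained at (10, 0).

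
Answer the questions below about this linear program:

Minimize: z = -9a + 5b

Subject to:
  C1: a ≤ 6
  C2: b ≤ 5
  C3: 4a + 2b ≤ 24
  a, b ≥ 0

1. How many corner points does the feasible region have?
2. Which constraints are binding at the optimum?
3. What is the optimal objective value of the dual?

1. 4
2. C1, C3, b ≥ 0
3. -54 (by strong duality, equal to the primal optimum)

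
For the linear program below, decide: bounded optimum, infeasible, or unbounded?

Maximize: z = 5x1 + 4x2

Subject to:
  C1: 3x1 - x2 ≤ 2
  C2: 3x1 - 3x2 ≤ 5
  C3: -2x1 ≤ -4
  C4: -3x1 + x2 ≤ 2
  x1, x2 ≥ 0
Feasible point: (2, 4) satisfies every constraint, so the LP is feasible.
Direction d = (1, 3): for each constraint row a, a·d ≤ 0 —
  (3)(1) + (-1)(3) = 0 ≤ 0
  (3)(1) + (-3)(3) = -6 ≤ 0
  (-2)(1) + (0)(3) = -2 ≤ 0
  (-3)(1) + (1)(3) = 0 ≤ 0
and d ≥ 0, so (2, 4) + t·d stays feasible for every t ≥ 0. Along this ray z = 5x1 + 4x2 changes by 17 per unit t, so z → +∞.

The LP is unbounded; z can be made arbitrarily large.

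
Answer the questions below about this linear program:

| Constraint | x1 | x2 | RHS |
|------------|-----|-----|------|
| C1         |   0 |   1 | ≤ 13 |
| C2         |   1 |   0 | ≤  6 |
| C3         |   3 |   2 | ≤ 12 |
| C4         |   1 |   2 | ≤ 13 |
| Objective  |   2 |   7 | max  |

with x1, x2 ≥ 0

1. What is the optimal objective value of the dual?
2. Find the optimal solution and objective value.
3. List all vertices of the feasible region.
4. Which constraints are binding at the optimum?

1. 42 (by strong duality, equal to the primal optimum)
2. x1 = 0, x2 = 6, z = 42
3. (0, 0), (4, 0), (0, 6)
4. C3, x1 ≥ 0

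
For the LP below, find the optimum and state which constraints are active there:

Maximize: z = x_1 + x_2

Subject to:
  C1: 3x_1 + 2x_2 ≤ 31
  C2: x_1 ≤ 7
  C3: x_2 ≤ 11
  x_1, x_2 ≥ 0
Optimal: x_1 = 3, x_2 = 11
Binding: C1, C3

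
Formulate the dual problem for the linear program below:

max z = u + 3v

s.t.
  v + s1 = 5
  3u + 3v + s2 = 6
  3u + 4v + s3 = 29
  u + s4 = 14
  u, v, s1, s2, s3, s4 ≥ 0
Minimize: z = 5y1 + 6y2 + 29y3 + 14y4

Subject to:
  C1: -3y2 - 3y3 - y4 ≤ -1
  C2: -y1 - 3y2 - 4y3 ≤ -3
  y1, y2, y3, y4 ≥ 0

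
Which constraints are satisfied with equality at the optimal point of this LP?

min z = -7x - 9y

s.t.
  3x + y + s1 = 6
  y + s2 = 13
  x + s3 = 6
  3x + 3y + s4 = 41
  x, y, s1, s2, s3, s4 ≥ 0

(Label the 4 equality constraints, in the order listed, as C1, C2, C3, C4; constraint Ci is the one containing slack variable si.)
Optimal: x = 0, y = 6
Slack at optimum:
  C1: slack = 0 (binding)
  C2: slack = 7
  C3: slack = 6
  C4: slack = 23
  x ≥ 0: x = 0 (binding)
  y ≥ 0: y = 6
Binding constraints: C1, x ≥ 0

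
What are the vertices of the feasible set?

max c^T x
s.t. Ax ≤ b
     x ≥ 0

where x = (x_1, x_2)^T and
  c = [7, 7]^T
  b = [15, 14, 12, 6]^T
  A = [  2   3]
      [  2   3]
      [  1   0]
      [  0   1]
Each vertex is the intersection of two constraint boundaries that also satisfies all remaining constraints:
  x_1 = 0 and x_2 = 0 → (0, 0)
  2x_1 + 3x_2 = 14 and x_2 = 0 → (7, 0)
  2x_1 + 3x_2 = 14 and x_1 = 0 → (0, 4.667)

Vertices: (0, 0), (7, 0), (0, 4.667)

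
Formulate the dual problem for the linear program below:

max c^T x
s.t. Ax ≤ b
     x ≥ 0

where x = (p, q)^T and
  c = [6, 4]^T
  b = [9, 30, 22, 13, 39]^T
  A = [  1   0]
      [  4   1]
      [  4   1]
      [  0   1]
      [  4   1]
Minimize: z = 9y1 + 30y2 + 22y3 + 13y4 + 39y5

Subject to:
  C1: -y1 - 4y2 - 4y3 - 4y5 ≤ -6
  C2: -y2 - y3 - y4 - y5 ≤ -4
  y1, y2, y3, y4, y5 ≥ 0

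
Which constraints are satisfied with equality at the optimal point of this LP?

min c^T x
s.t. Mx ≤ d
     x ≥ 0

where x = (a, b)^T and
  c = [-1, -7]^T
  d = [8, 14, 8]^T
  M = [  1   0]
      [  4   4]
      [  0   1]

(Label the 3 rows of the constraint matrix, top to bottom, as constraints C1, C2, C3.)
Optimal: a = 0, b = 3.5
Slack at optimum:
  C1: slack = 8
  C2: slack = 0 (binding)
  C3: slack = 4.5
  a ≥ 0: a = 0 (binding)
  b ≥ 0: b = 3.5
Binding constraints: C2, a ≥ 0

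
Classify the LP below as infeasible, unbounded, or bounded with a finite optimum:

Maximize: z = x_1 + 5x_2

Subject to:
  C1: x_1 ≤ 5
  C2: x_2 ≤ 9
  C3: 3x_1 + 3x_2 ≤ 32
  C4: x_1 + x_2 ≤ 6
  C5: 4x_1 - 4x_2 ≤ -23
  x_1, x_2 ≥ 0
The point (0, 6) satisfies every constraint, so the LP is feasible; the constraints give x_1 ≤ 5 and x_2 ≤ 9, which with x_1, x_2 ≥ 0 keep the feasible region inside a bounded box. A feasible, bounded LP attains a finite optimum at a vertex.

The LP has an optimal solution: (0, 6) with z = 30.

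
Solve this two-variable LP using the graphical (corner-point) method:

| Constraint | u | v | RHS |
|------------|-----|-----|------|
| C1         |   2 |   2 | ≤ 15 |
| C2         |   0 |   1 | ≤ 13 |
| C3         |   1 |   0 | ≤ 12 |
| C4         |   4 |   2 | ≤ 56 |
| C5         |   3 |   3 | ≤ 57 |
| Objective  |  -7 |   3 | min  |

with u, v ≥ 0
Each vertex is the intersection of two constraint boundaries that also satisfies all remaining constraints:
  u = 0 and v = 0 → (0, 0)
  2u + 2v = 15 and v = 0 → (7.5, 0)
  2u + 2v = 15 and u = 0 → (0, 7.5)

Evaluating z = -7u + 3v at each vertex:
  (0, 0): z = 0
  (7.5, 0): z = -52.5
  (0, 7.5): z = 22.5

The minimum is at (7.5, 0) with z = -52.5.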